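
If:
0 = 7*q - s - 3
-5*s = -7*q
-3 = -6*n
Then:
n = 1/2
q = 15/28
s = 3/4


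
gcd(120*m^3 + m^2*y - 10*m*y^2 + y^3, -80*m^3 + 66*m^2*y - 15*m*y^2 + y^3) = 40*m^2 - 13*m*y + y^2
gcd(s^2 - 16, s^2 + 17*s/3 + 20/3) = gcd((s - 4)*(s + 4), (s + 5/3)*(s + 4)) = s + 4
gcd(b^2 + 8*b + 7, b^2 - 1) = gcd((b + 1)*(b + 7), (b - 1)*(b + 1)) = b + 1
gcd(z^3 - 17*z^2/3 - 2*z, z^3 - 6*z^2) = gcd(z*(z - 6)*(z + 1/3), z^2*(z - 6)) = z^2 - 6*z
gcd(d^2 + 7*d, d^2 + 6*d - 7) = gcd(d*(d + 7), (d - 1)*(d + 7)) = d + 7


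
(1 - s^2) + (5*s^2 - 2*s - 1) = 4*s^2 - 2*s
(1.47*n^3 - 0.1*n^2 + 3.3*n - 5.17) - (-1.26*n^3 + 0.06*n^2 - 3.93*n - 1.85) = 2.73*n^3 - 0.16*n^2 + 7.23*n - 3.32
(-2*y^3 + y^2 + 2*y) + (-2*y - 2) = -2*y^3 + y^2 - 2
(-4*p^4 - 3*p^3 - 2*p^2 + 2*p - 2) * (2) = -8*p^4 - 6*p^3 - 4*p^2 + 4*p - 4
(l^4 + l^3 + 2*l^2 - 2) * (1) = l^4 + l^3 + 2*l^2 - 2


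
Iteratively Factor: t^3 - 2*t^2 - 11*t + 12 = (t - 4)*(t^2 + 2*t - 3) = (t - 4)*(t - 1)*(t + 3)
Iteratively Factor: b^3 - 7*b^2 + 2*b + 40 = (b - 4)*(b^2 - 3*b - 10) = (b - 4)*(b + 2)*(b - 5)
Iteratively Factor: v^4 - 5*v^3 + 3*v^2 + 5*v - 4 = (v - 1)*(v^3 - 4*v^2 - v + 4) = (v - 1)*(v + 1)*(v^2 - 5*v + 4) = (v - 1)^2*(v + 1)*(v - 4)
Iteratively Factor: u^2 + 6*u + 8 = (u + 4)*(u + 2)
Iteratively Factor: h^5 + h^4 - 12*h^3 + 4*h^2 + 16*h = (h)*(h^4 + h^3 - 12*h^2 + 4*h + 16) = h*(h + 4)*(h^3 - 3*h^2 + 4) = h*(h - 2)*(h + 4)*(h^2 - h - 2) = h*(h - 2)^2*(h + 4)*(h + 1)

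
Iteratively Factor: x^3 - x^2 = (x)*(x^2 - x) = x^2*(x - 1)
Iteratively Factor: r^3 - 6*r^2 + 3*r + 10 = (r - 2)*(r^2 - 4*r - 5) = (r - 2)*(r + 1)*(r - 5)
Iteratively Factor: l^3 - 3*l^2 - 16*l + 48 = (l + 4)*(l^2 - 7*l + 12) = (l - 4)*(l + 4)*(l - 3)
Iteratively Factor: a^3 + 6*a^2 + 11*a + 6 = (a + 2)*(a^2 + 4*a + 3) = (a + 2)*(a + 3)*(a + 1)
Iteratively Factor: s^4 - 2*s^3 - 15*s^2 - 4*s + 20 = (s + 2)*(s^3 - 4*s^2 - 7*s + 10) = (s - 5)*(s + 2)*(s^2 + s - 2) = (s - 5)*(s + 2)^2*(s - 1)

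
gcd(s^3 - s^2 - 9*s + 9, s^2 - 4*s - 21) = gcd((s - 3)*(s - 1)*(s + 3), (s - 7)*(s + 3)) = s + 3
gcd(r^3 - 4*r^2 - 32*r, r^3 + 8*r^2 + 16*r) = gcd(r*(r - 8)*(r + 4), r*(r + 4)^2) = r^2 + 4*r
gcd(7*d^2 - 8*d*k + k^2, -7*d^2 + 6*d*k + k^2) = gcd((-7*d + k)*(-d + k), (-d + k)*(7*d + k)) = d - k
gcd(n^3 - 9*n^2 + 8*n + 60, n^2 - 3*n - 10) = n^2 - 3*n - 10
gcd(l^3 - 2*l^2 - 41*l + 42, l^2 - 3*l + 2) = l - 1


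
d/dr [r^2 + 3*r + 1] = 2*r + 3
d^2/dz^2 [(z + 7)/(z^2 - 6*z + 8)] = 2*(4*(z - 3)^2*(z + 7) - (3*z + 1)*(z^2 - 6*z + 8))/(z^2 - 6*z + 8)^3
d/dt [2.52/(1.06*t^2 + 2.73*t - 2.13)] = (-5.3424*t - 6.8796)/(1.06*t^2 + 2.73*t - 2.13)^2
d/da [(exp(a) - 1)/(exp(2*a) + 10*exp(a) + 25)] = (7 - exp(a))*exp(a)/(exp(3*a) + 15*exp(2*a) + 75*exp(a) + 125)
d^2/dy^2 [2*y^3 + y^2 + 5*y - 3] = 12*y + 2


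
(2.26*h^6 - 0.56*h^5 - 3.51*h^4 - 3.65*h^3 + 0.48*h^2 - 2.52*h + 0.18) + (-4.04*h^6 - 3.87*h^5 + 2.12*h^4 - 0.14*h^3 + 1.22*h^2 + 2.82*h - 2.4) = -1.78*h^6 - 4.43*h^5 - 1.39*h^4 - 3.79*h^3 + 1.7*h^2 + 0.3*h - 2.22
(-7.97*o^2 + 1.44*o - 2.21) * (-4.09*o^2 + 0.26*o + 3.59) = 32.5973*o^4 - 7.9618*o^3 - 19.199*o^2 + 4.595*o - 7.9339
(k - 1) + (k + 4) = 2*k + 3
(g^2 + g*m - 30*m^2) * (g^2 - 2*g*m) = g^4 - g^3*m - 32*g^2*m^2 + 60*g*m^3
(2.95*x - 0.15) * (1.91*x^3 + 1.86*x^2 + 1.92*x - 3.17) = 5.6345*x^4 + 5.2005*x^3 + 5.385*x^2 - 9.6395*x + 0.4755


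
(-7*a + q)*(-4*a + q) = 28*a^2 - 11*a*q + q^2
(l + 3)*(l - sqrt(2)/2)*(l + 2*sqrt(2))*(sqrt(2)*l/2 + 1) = sqrt(2)*l^4/2 + 3*sqrt(2)*l^3/2 + 5*l^3/2 + sqrt(2)*l^2/2 + 15*l^2/2 - 2*l + 3*sqrt(2)*l/2 - 6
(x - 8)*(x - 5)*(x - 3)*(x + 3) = x^4 - 13*x^3 + 31*x^2 + 117*x - 360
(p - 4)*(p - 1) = p^2 - 5*p + 4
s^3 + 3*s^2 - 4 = (s - 1)*(s + 2)^2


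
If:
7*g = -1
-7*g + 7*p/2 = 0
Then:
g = -1/7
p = -2/7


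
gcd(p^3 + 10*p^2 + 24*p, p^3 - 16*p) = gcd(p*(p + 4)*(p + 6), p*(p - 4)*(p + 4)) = p^2 + 4*p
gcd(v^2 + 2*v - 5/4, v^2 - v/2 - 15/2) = v + 5/2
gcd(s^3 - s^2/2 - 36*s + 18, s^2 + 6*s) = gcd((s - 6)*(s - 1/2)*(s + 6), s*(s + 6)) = s + 6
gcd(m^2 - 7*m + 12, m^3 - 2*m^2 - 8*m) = m - 4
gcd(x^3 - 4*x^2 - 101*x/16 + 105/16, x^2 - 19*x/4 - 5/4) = x - 5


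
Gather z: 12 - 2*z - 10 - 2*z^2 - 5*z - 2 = -2*z^2 - 7*z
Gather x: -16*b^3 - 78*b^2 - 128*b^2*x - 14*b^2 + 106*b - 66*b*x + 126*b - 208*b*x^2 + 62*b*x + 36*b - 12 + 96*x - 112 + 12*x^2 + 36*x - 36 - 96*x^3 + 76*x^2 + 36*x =-16*b^3 - 92*b^2 + 268*b - 96*x^3 + x^2*(88 - 208*b) + x*(-128*b^2 - 4*b + 168) - 160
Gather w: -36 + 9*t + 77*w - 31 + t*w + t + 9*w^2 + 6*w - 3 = 10*t + 9*w^2 + w*(t + 83) - 70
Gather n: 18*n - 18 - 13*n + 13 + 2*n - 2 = 7*n - 7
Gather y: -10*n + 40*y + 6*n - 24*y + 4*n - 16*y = 0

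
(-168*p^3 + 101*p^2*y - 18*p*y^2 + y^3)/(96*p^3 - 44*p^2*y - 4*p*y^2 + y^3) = (21*p^2 - 10*p*y + y^2)/(-12*p^2 + 4*p*y + y^2)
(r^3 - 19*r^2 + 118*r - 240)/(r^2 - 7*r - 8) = (r^2 - 11*r + 30)/(r + 1)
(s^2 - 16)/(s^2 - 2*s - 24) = (s - 4)/(s - 6)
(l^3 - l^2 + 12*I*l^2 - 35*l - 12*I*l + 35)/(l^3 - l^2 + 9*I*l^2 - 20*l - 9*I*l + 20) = (l + 7*I)/(l + 4*I)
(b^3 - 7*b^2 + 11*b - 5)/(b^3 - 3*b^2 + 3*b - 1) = (b - 5)/(b - 1)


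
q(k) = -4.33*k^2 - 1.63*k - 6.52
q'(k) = -8.66*k - 1.63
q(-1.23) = -11.07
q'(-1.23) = 9.02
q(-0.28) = -6.40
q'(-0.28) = 0.79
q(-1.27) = -11.43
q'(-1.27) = 9.37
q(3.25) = -57.55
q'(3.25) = -29.78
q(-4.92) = -103.31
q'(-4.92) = 40.98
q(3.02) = -50.93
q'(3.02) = -27.78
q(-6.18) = -161.82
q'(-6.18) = 51.89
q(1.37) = -16.88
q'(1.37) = -13.49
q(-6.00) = -152.62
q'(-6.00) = 50.33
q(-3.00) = -40.60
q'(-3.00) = 24.35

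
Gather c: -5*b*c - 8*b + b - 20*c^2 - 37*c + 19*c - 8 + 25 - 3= -7*b - 20*c^2 + c*(-5*b - 18) + 14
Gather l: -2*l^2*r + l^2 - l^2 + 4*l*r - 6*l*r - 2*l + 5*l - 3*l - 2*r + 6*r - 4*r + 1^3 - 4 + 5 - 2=-2*l^2*r - 2*l*r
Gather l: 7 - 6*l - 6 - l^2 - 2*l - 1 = -l^2 - 8*l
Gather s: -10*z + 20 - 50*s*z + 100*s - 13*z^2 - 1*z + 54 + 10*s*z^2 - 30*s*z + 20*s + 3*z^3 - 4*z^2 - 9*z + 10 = s*(10*z^2 - 80*z + 120) + 3*z^3 - 17*z^2 - 20*z + 84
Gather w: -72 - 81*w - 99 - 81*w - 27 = -162*w - 198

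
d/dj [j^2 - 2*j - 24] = 2*j - 2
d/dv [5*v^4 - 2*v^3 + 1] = v^2*(20*v - 6)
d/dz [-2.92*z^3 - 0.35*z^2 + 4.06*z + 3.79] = -8.76*z^2 - 0.7*z + 4.06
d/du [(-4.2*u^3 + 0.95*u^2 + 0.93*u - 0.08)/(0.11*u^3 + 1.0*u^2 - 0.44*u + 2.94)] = (-4.3045*u^4 + 3.4914*u^3 - 38.3656*u^2 + 5.746*u + 2.699)/(0.0121*u^6 + 0.22*u^5 + 0.9032*u^4 - 0.2332*u^3 + 6.0736*u^2 - 2.5872*u + 8.6436)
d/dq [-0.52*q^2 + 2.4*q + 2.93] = 2.4 - 1.04*q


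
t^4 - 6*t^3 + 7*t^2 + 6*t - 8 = (t - 4)*(t - 2)*(t - 1)*(t + 1)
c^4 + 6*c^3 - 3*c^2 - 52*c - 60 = (c - 3)*(c + 2)^2*(c + 5)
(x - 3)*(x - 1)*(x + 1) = x^3 - 3*x^2 - x + 3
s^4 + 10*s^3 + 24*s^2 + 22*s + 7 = (s + 1)^3*(s + 7)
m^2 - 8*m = m*(m - 8)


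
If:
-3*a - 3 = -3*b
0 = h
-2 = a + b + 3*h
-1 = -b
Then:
No Solution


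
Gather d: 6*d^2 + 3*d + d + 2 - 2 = 6*d^2 + 4*d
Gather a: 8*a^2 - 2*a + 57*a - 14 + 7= 8*a^2 + 55*a - 7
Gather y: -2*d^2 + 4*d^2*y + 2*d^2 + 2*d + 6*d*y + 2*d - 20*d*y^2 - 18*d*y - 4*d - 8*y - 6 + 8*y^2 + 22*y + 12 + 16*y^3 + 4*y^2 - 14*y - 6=16*y^3 + y^2*(12 - 20*d) + y*(4*d^2 - 12*d)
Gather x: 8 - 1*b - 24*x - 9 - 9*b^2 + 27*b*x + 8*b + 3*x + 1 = -9*b^2 + 7*b + x*(27*b - 21)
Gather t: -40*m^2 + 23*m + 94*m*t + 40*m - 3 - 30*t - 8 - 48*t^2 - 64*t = -40*m^2 + 63*m - 48*t^2 + t*(94*m - 94) - 11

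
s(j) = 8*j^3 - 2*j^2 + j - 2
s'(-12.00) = 3505.00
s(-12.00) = -14126.00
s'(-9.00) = 1981.00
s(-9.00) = -6005.00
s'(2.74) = 170.22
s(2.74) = 150.29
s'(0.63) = 8.01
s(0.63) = -0.16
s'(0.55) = 6.06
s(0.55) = -0.72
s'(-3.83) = 368.37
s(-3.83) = -484.62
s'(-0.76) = 17.90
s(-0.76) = -7.43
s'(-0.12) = 1.83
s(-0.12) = -2.16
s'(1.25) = 33.50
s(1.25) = 11.75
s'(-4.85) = 584.94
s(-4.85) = -966.57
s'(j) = 24*j^2 - 4*j + 1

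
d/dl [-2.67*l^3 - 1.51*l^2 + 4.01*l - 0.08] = -8.01*l^2 - 3.02*l + 4.01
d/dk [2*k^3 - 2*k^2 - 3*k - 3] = 6*k^2 - 4*k - 3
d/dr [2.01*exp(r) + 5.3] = 2.01*exp(r)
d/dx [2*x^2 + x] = 4*x + 1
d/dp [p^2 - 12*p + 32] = 2*p - 12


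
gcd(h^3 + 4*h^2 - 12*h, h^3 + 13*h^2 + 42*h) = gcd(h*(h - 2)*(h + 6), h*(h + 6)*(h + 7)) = h^2 + 6*h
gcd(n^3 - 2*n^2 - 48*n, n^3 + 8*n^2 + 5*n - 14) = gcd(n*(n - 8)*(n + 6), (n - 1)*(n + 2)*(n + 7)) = 1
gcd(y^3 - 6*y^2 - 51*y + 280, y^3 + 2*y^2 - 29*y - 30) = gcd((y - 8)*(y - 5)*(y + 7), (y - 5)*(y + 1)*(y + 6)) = y - 5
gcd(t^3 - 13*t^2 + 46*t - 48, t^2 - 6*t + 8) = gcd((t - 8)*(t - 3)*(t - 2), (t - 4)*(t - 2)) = t - 2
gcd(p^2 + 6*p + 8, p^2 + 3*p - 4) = p + 4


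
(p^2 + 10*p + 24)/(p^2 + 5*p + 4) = (p + 6)/(p + 1)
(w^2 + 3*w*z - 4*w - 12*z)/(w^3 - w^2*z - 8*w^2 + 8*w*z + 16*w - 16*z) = (-w - 3*z)/(-w^2 + w*z + 4*w - 4*z)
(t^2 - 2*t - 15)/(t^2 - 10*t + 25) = (t + 3)/(t - 5)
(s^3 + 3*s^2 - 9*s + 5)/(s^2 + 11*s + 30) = (s^2 - 2*s + 1)/(s + 6)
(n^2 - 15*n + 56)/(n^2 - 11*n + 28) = (n - 8)/(n - 4)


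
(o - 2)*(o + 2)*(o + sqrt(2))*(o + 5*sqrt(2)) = o^4 + 6*sqrt(2)*o^3 + 6*o^2 - 24*sqrt(2)*o - 40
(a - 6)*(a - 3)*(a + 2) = a^3 - 7*a^2 + 36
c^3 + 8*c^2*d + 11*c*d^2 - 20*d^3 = (c - d)*(c + 4*d)*(c + 5*d)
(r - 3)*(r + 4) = r^2 + r - 12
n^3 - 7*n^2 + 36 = (n - 6)*(n - 3)*(n + 2)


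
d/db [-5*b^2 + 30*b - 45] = 30 - 10*b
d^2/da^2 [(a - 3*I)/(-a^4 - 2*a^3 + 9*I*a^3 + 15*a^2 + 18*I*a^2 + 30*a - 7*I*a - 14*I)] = (-12*a^5 + a^4*(-32 + 180*I) + a^3*(990 + 440*I) + a^2*(2328 - 1974*I) + a*(306 - 4712*I) - 1064 - 2754*I)/(a^10 + a^9*(6 - 25*I) + a^8*(-225 - 150*I) + a^7*(-1414 + 761*I) + a^6*(-505 + 6166*I) + a^5*(12138 + 10065*I) + a^4*(26549 - 7514*I) + a^3*(9598 - 31661*I) + a^2*(-18228 - 19278*I) + a*(-12152 + 4116*I) + 2744*I)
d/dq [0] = 0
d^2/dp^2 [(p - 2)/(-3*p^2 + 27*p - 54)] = 2*(-(p - 2)*(2*p - 9)^2 + (3*p - 11)*(p^2 - 9*p + 18))/(3*(p^2 - 9*p + 18)^3)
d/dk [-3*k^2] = -6*k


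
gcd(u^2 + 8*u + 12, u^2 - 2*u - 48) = u + 6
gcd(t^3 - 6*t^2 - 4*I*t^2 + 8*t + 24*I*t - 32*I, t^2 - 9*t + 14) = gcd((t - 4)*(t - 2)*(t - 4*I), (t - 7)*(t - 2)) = t - 2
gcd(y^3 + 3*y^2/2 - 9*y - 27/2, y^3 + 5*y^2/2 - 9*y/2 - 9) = y^2 + 9*y/2 + 9/2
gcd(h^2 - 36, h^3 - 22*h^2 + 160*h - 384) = h - 6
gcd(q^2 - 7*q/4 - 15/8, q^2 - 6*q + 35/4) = q - 5/2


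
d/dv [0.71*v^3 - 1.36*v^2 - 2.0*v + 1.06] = 2.13*v^2 - 2.72*v - 2.0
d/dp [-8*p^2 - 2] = -16*p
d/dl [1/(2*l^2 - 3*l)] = (3 - 4*l)/(l^2*(2*l - 3)^2)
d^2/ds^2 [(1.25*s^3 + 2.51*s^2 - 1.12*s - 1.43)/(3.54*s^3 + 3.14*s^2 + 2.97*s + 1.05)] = (5.6843418860808e-14*s^7 + 35.1196319999999*s^6 - 163.065852*s^5 - 503.831916*s^4 - 416.480666*s^3 - 151.111362*s^2 - 17.698914*s - 3.278364)/(44.361864*s^9 + 118.047672*s^8 + 216.365508*s^7 + 268.513676*s^6 + 251.555274*s^5 + 180.387558*s^4 + 96.659163*s^3 + 38.171385*s^2 + 9.823275*s + 1.157625)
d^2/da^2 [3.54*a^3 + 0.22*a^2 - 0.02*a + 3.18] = 21.24*a + 0.44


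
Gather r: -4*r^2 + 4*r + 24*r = -4*r^2 + 28*r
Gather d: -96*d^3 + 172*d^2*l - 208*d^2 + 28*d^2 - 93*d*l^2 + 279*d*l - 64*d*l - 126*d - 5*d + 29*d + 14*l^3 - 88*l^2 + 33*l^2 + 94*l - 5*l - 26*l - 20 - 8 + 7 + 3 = -96*d^3 + d^2*(172*l - 180) + d*(-93*l^2 + 215*l - 102) + 14*l^3 - 55*l^2 + 63*l - 18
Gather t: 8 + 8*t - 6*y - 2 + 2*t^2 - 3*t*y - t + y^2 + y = 2*t^2 + t*(7 - 3*y) + y^2 - 5*y + 6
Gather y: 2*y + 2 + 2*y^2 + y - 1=2*y^2 + 3*y + 1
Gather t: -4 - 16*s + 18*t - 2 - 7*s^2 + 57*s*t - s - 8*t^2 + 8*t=-7*s^2 - 17*s - 8*t^2 + t*(57*s + 26) - 6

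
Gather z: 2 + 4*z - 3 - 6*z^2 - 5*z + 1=-6*z^2 - z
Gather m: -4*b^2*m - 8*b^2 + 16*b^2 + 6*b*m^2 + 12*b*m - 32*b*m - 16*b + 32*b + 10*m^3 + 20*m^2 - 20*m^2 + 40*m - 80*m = 8*b^2 + 6*b*m^2 + 16*b + 10*m^3 + m*(-4*b^2 - 20*b - 40)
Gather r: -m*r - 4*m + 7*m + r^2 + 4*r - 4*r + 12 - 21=-m*r + 3*m + r^2 - 9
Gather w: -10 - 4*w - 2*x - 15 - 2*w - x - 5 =-6*w - 3*x - 30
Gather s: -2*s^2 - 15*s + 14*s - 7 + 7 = -2*s^2 - s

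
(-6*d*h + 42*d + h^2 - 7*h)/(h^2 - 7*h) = (-6*d + h)/h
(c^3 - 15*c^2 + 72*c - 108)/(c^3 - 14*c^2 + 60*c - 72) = (c - 3)/(c - 2)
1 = 1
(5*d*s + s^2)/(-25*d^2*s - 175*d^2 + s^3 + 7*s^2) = s/(-5*d*s - 35*d + s^2 + 7*s)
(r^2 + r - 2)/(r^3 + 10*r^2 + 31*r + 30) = (r - 1)/(r^2 + 8*r + 15)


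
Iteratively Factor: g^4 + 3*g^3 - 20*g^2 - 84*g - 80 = (g - 5)*(g^3 + 8*g^2 + 20*g + 16) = (g - 5)*(g + 2)*(g^2 + 6*g + 8) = (g - 5)*(g + 2)*(g + 4)*(g + 2)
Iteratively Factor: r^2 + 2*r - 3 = (r + 3)*(r - 1)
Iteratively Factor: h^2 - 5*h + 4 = (h - 1)*(h - 4)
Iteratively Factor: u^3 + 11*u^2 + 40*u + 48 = (u + 4)*(u^2 + 7*u + 12) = (u + 3)*(u + 4)*(u + 4)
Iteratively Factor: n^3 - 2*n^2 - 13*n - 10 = (n + 2)*(n^2 - 4*n - 5) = (n + 1)*(n + 2)*(n - 5)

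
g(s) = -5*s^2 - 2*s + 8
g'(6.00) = -62.00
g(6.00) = -184.00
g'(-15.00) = 148.00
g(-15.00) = -1087.00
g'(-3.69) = 34.90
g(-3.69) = -52.70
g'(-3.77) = 35.70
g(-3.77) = -55.52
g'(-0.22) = 0.20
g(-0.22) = 8.20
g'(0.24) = -4.40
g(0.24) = 7.23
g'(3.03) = -32.30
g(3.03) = -43.96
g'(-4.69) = 44.90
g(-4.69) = -92.60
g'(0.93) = -11.30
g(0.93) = 1.82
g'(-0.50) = 3.00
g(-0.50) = 7.75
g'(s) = -10*s - 2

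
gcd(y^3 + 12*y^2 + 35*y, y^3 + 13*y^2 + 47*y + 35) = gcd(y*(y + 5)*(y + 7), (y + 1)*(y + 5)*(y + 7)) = y^2 + 12*y + 35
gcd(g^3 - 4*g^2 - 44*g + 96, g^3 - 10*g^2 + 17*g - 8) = g - 8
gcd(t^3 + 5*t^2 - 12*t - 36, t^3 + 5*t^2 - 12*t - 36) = t^3 + 5*t^2 - 12*t - 36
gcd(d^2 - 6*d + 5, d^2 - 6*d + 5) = d^2 - 6*d + 5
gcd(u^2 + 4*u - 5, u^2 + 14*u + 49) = 1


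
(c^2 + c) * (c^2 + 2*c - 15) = c^4 + 3*c^3 - 13*c^2 - 15*c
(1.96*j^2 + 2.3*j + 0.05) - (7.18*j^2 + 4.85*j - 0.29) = -5.22*j^2 - 2.55*j + 0.34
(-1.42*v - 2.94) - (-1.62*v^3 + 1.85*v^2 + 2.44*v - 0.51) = 1.62*v^3 - 1.85*v^2 - 3.86*v - 2.43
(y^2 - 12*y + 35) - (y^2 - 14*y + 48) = 2*y - 13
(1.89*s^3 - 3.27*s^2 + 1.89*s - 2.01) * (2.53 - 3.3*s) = -6.237*s^4 + 15.5727*s^3 - 14.5101*s^2 + 11.4147*s - 5.0853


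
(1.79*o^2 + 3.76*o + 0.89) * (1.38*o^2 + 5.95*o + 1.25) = 2.4702*o^4 + 15.8393*o^3 + 25.8377*o^2 + 9.9955*o + 1.1125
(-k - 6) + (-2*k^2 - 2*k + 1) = -2*k^2 - 3*k - 5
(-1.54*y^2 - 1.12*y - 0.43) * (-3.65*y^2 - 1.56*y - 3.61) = 5.621*y^4 + 6.4904*y^3 + 8.8761*y^2 + 4.714*y + 1.5523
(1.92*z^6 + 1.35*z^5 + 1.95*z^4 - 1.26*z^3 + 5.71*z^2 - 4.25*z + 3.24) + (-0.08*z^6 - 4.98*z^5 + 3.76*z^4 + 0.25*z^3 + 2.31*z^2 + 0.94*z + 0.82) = 1.84*z^6 - 3.63*z^5 + 5.71*z^4 - 1.01*z^3 + 8.02*z^2 - 3.31*z + 4.06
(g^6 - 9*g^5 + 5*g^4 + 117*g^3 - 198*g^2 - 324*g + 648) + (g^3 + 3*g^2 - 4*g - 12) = g^6 - 9*g^5 + 5*g^4 + 118*g^3 - 195*g^2 - 328*g + 636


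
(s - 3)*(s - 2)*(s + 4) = s^3 - s^2 - 14*s + 24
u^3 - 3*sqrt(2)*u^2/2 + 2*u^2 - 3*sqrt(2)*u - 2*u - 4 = (u + 2)*(u - 2*sqrt(2))*(u + sqrt(2)/2)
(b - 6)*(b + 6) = b^2 - 36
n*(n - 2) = n^2 - 2*n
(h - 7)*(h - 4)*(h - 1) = h^3 - 12*h^2 + 39*h - 28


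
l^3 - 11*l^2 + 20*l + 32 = (l - 8)*(l - 4)*(l + 1)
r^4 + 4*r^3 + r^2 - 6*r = r*(r - 1)*(r + 2)*(r + 3)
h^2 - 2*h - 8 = (h - 4)*(h + 2)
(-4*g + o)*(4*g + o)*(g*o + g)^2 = -16*g^4*o^2 - 32*g^4*o - 16*g^4 + g^2*o^4 + 2*g^2*o^3 + g^2*o^2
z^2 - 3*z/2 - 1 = (z - 2)*(z + 1/2)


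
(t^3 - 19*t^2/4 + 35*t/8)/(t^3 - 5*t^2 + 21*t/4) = (4*t - 5)/(2*(2*t - 3))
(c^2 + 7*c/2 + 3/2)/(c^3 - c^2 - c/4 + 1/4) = 2*(c + 3)/(2*c^2 - 3*c + 1)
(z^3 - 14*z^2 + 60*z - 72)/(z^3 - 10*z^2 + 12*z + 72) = (z - 2)/(z + 2)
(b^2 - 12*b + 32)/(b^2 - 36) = (b^2 - 12*b + 32)/(b^2 - 36)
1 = 1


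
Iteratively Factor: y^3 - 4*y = (y - 2)*(y^2 + 2*y) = (y - 2)*(y + 2)*(y)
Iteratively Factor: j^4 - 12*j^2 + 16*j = (j - 2)*(j^3 + 2*j^2 - 8*j) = (j - 2)*(j + 4)*(j^2 - 2*j) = j*(j - 2)*(j + 4)*(j - 2)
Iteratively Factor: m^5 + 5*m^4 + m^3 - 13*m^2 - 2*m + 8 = (m - 1)*(m^4 + 6*m^3 + 7*m^2 - 6*m - 8) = (m - 1)*(m + 2)*(m^3 + 4*m^2 - m - 4) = (m - 1)*(m + 1)*(m + 2)*(m^2 + 3*m - 4) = (m - 1)^2*(m + 1)*(m + 2)*(m + 4)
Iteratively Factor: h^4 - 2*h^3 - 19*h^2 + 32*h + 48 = (h - 4)*(h^3 + 2*h^2 - 11*h - 12) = (h - 4)*(h + 1)*(h^2 + h - 12) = (h - 4)*(h - 3)*(h + 1)*(h + 4)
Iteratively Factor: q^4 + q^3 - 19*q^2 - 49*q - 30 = (q + 1)*(q^3 - 19*q - 30) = (q - 5)*(q + 1)*(q^2 + 5*q + 6) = (q - 5)*(q + 1)*(q + 3)*(q + 2)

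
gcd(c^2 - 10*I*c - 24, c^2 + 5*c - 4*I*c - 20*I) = c - 4*I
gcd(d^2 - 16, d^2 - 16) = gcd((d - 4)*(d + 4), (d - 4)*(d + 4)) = d^2 - 16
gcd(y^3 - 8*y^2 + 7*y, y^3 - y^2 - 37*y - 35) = y - 7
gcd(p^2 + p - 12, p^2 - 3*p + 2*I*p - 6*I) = p - 3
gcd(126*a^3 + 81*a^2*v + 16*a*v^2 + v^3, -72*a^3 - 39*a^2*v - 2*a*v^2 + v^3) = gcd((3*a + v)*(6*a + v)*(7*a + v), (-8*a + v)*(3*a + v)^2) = 3*a + v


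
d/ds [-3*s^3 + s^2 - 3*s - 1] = -9*s^2 + 2*s - 3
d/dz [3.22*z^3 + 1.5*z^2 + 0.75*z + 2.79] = 9.66*z^2 + 3.0*z + 0.75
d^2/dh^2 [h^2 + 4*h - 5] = 2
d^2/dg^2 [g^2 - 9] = 2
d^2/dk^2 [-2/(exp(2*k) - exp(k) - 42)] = 2*(2*(2*exp(k) - 1)^2*exp(k) + (4*exp(k) - 1)*(-exp(2*k) + exp(k) + 42))*exp(k)/(-exp(2*k) + exp(k) + 42)^3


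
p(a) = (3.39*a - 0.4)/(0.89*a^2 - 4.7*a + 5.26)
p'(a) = (4.7 - 1.78*a)*(3.39*a - 0.4)/(0.89*a^2 - 4.7*a + 5.26)^2 + 3.39/(0.89*a^2 - 4.7*a + 5.26)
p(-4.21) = -0.36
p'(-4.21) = -0.02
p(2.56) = -8.81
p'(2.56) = -2.27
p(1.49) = 19.97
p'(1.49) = 190.16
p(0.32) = 0.18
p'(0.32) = 1.07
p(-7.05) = -0.29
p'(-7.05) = -0.02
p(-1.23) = -0.37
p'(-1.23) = 0.07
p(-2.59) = -0.39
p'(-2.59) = -0.01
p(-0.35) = -0.23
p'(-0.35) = 0.31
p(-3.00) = -0.39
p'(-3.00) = -0.02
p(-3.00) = -0.39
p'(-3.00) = -0.02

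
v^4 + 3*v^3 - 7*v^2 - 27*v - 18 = (v - 3)*(v + 1)*(v + 2)*(v + 3)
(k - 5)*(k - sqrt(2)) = k^2 - 5*k - sqrt(2)*k + 5*sqrt(2)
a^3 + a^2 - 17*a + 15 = (a - 3)*(a - 1)*(a + 5)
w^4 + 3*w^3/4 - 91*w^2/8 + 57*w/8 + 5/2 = (w - 5/2)*(w - 1)*(w + 1/4)*(w + 4)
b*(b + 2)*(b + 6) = b^3 + 8*b^2 + 12*b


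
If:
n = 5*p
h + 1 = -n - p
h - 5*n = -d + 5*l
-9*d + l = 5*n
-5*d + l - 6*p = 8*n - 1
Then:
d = -59/516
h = -149/129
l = -593/1548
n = 50/387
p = 10/387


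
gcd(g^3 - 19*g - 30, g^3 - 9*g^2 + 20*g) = g - 5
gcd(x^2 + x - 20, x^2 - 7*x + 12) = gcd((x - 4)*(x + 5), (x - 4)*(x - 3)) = x - 4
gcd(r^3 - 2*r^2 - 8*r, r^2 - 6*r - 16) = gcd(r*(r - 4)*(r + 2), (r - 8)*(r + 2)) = r + 2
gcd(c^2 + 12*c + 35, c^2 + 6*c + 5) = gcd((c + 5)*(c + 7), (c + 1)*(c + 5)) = c + 5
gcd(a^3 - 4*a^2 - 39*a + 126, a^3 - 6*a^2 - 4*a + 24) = 1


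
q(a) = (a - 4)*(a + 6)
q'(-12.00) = -22.00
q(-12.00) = 96.00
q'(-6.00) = -10.00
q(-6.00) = 0.00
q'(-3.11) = -4.22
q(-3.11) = -20.55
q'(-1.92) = -1.84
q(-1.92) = -24.15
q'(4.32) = 10.64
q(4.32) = 3.30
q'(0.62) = 3.24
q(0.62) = -22.38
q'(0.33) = 2.66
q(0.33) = -23.23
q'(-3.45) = -4.90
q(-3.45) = -19.00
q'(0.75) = 3.50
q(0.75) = -21.94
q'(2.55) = 7.10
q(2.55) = -12.40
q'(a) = 2*a + 2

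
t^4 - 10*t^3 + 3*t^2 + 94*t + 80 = (t - 8)*(t - 5)*(t + 1)*(t + 2)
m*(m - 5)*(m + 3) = m^3 - 2*m^2 - 15*m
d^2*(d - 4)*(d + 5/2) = d^4 - 3*d^3/2 - 10*d^2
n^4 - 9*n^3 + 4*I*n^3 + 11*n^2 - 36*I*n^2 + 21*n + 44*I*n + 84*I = (n - 7)*(n - 3)*(n + 1)*(n + 4*I)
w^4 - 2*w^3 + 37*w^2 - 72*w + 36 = (w - 6*I)*(w + 6*I)*(-I*w + I)*(I*w - I)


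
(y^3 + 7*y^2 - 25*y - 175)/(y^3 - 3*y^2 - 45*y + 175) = (y + 5)/(y - 5)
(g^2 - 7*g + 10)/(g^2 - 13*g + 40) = (g - 2)/(g - 8)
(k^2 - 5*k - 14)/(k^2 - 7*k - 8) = (-k^2 + 5*k + 14)/(-k^2 + 7*k + 8)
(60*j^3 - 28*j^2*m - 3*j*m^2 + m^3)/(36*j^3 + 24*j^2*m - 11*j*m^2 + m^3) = (10*j^2 - 3*j*m - m^2)/(6*j^2 + 5*j*m - m^2)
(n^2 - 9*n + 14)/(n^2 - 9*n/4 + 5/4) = 4*(n^2 - 9*n + 14)/(4*n^2 - 9*n + 5)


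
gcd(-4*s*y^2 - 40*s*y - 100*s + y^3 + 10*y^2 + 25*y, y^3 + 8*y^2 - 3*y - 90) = y + 5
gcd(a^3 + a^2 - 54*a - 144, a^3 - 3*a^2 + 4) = 1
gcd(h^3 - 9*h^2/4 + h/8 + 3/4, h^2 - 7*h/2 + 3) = h - 2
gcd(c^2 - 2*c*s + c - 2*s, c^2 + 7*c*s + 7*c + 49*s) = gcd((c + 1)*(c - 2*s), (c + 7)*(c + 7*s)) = 1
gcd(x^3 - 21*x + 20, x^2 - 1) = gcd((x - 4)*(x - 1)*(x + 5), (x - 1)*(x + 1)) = x - 1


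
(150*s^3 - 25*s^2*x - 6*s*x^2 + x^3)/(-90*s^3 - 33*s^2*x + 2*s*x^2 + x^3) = (-5*s + x)/(3*s + x)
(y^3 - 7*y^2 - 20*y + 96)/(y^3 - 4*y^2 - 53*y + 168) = (y + 4)/(y + 7)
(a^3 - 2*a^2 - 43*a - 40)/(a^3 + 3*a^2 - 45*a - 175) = (a^2 - 7*a - 8)/(a^2 - 2*a - 35)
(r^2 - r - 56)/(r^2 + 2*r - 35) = (r - 8)/(r - 5)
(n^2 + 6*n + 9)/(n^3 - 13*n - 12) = (n + 3)/(n^2 - 3*n - 4)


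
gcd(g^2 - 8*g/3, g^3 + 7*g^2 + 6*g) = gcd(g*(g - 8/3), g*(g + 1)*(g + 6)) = g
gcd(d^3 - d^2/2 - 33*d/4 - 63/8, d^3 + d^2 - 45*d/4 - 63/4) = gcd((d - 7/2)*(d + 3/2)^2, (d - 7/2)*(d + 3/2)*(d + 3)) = d^2 - 2*d - 21/4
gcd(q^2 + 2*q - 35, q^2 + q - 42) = q + 7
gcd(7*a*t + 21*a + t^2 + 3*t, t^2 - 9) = t + 3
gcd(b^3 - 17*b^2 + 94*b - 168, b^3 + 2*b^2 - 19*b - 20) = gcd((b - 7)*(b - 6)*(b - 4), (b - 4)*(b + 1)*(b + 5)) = b - 4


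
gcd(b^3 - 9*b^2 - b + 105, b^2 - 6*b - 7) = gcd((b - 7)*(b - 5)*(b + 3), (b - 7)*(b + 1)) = b - 7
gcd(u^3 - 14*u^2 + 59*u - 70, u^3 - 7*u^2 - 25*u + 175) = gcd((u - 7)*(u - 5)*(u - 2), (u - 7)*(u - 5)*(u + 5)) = u^2 - 12*u + 35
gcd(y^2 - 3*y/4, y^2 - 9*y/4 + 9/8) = y - 3/4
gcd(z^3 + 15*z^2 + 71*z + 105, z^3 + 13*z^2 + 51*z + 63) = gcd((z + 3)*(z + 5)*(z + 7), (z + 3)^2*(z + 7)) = z^2 + 10*z + 21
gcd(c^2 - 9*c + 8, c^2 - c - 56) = c - 8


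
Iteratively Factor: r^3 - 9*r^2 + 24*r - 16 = (r - 4)*(r^2 - 5*r + 4) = (r - 4)^2*(r - 1)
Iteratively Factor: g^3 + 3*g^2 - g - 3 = (g + 1)*(g^2 + 2*g - 3) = (g - 1)*(g + 1)*(g + 3)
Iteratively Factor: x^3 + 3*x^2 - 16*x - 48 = (x + 3)*(x^2 - 16) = (x - 4)*(x + 3)*(x + 4)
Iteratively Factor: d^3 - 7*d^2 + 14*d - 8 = (d - 1)*(d^2 - 6*d + 8) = (d - 2)*(d - 1)*(d - 4)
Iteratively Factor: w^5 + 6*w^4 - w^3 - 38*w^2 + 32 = (w + 4)*(w^4 + 2*w^3 - 9*w^2 - 2*w + 8) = (w - 1)*(w + 4)*(w^3 + 3*w^2 - 6*w - 8) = (w - 2)*(w - 1)*(w + 4)*(w^2 + 5*w + 4) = (w - 2)*(w - 1)*(w + 4)^2*(w + 1)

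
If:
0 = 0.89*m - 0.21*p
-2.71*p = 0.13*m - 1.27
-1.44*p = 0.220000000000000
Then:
No Solution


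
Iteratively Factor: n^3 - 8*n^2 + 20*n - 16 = (n - 4)*(n^2 - 4*n + 4) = (n - 4)*(n - 2)*(n - 2)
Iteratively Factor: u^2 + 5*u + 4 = (u + 1)*(u + 4)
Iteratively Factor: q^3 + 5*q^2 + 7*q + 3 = (q + 1)*(q^2 + 4*q + 3) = (q + 1)^2*(q + 3)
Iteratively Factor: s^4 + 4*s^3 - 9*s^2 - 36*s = (s + 3)*(s^3 + s^2 - 12*s) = s*(s + 3)*(s^2 + s - 12) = s*(s - 3)*(s + 3)*(s + 4)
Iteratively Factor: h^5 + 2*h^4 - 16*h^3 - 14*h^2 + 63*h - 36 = (h + 3)*(h^4 - h^3 - 13*h^2 + 25*h - 12) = (h - 1)*(h + 3)*(h^3 - 13*h + 12) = (h - 1)^2*(h + 3)*(h^2 + h - 12) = (h - 1)^2*(h + 3)*(h + 4)*(h - 3)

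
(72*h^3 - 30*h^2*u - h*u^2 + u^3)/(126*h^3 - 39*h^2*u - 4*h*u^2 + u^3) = (-4*h + u)/(-7*h + u)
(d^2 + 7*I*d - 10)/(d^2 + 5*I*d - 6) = (d + 5*I)/(d + 3*I)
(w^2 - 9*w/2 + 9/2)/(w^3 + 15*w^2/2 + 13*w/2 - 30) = (w - 3)/(w^2 + 9*w + 20)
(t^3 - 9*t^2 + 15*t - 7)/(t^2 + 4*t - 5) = (t^2 - 8*t + 7)/(t + 5)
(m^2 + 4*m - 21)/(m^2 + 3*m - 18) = (m + 7)/(m + 6)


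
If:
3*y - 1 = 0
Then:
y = 1/3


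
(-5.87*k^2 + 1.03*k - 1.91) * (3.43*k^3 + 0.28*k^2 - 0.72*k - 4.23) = -20.1341*k^5 + 1.8893*k^4 - 2.0365*k^3 + 23.5537*k^2 - 2.9817*k + 8.0793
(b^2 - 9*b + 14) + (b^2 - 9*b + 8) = 2*b^2 - 18*b + 22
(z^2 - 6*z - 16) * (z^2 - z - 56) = z^4 - 7*z^3 - 66*z^2 + 352*z + 896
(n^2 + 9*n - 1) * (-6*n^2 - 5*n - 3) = -6*n^4 - 59*n^3 - 42*n^2 - 22*n + 3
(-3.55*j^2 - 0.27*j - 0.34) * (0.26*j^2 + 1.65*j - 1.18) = -0.923*j^4 - 5.9277*j^3 + 3.6551*j^2 - 0.2424*j + 0.4012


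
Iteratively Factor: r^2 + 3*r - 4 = (r + 4)*(r - 1)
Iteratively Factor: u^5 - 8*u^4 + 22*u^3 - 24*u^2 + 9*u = (u - 3)*(u^4 - 5*u^3 + 7*u^2 - 3*u) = (u - 3)*(u - 1)*(u^3 - 4*u^2 + 3*u) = (u - 3)^2*(u - 1)*(u^2 - u) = u*(u - 3)^2*(u - 1)*(u - 1)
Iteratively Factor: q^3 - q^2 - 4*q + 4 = (q - 2)*(q^2 + q - 2) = (q - 2)*(q + 2)*(q - 1)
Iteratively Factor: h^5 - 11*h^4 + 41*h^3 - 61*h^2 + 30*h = (h)*(h^4 - 11*h^3 + 41*h^2 - 61*h + 30) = h*(h - 1)*(h^3 - 10*h^2 + 31*h - 30) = h*(h - 5)*(h - 1)*(h^2 - 5*h + 6) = h*(h - 5)*(h - 2)*(h - 1)*(h - 3)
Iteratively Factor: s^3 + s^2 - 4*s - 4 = (s + 2)*(s^2 - s - 2) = (s - 2)*(s + 2)*(s + 1)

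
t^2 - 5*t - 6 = (t - 6)*(t + 1)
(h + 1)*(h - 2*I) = h^2 + h - 2*I*h - 2*I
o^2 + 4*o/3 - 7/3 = (o - 1)*(o + 7/3)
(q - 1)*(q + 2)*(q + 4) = q^3 + 5*q^2 + 2*q - 8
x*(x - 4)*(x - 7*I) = x^3 - 4*x^2 - 7*I*x^2 + 28*I*x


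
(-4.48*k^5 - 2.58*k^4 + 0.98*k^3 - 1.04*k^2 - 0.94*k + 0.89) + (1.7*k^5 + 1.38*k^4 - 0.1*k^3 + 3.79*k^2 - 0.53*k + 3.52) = -2.78*k^5 - 1.2*k^4 + 0.88*k^3 + 2.75*k^2 - 1.47*k + 4.41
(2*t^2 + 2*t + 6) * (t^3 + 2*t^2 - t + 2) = 2*t^5 + 6*t^4 + 8*t^3 + 14*t^2 - 2*t + 12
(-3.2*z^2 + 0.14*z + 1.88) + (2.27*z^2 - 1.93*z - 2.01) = -0.93*z^2 - 1.79*z - 0.13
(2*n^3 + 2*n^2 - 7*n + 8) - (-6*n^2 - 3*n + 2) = 2*n^3 + 8*n^2 - 4*n + 6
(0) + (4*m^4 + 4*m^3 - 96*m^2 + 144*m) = 4*m^4 + 4*m^3 - 96*m^2 + 144*m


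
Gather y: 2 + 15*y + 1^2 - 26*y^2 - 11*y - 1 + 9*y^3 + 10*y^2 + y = 9*y^3 - 16*y^2 + 5*y + 2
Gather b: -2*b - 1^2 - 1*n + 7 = -2*b - n + 6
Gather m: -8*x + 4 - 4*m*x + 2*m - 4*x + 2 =m*(2 - 4*x) - 12*x + 6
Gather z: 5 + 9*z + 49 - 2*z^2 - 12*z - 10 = -2*z^2 - 3*z + 44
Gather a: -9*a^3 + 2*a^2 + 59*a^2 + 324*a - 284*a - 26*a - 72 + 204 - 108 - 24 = -9*a^3 + 61*a^2 + 14*a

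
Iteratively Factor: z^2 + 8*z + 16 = (z + 4)*(z + 4)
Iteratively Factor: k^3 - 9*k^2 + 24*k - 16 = (k - 4)*(k^2 - 5*k + 4) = (k - 4)*(k - 1)*(k - 4)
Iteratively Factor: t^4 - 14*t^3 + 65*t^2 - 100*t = (t - 4)*(t^3 - 10*t^2 + 25*t) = t*(t - 4)*(t^2 - 10*t + 25) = t*(t - 5)*(t - 4)*(t - 5)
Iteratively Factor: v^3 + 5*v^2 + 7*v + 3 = (v + 1)*(v^2 + 4*v + 3) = (v + 1)*(v + 3)*(v + 1)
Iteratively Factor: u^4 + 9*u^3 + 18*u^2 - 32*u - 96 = (u + 3)*(u^3 + 6*u^2 - 32) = (u + 3)*(u + 4)*(u^2 + 2*u - 8) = (u - 2)*(u + 3)*(u + 4)*(u + 4)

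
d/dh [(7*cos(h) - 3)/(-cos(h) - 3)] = 24*sin(h)/(cos(h) + 3)^2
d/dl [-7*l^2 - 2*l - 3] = -14*l - 2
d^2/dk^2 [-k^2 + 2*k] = -2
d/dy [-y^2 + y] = 1 - 2*y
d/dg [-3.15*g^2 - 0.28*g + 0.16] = -6.3*g - 0.28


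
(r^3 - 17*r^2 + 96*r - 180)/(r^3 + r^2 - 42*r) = (r^2 - 11*r + 30)/(r*(r + 7))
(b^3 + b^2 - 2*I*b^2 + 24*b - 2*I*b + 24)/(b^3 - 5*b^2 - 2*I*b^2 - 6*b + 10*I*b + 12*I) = (b^2 - 2*I*b + 24)/(b^2 - 2*b*(3 + I) + 12*I)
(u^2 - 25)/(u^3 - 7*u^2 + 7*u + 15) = (u + 5)/(u^2 - 2*u - 3)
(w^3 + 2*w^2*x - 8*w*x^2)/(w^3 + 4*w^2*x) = (w - 2*x)/w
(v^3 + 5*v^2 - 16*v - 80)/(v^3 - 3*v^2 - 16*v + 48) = (v + 5)/(v - 3)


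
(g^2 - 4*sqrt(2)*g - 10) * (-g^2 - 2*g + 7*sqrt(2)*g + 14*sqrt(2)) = -g^4 - 2*g^3 + 11*sqrt(2)*g^3 - 46*g^2 + 22*sqrt(2)*g^2 - 70*sqrt(2)*g - 92*g - 140*sqrt(2)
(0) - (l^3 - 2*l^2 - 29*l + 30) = -l^3 + 2*l^2 + 29*l - 30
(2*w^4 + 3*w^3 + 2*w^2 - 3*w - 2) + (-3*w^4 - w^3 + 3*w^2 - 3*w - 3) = -w^4 + 2*w^3 + 5*w^2 - 6*w - 5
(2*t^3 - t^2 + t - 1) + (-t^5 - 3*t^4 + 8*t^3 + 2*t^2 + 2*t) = -t^5 - 3*t^4 + 10*t^3 + t^2 + 3*t - 1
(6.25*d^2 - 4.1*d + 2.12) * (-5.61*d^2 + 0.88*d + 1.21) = -35.0625*d^4 + 28.501*d^3 - 7.9387*d^2 - 3.0954*d + 2.5652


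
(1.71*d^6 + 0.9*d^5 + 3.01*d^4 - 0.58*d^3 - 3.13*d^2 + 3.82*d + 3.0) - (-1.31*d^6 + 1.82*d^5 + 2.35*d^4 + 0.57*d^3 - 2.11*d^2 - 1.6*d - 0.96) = 3.02*d^6 - 0.92*d^5 + 0.66*d^4 - 1.15*d^3 - 1.02*d^2 + 5.42*d + 3.96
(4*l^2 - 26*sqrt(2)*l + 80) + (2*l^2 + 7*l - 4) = 6*l^2 - 26*sqrt(2)*l + 7*l + 76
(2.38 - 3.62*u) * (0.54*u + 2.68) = -1.9548*u^2 - 8.4164*u + 6.3784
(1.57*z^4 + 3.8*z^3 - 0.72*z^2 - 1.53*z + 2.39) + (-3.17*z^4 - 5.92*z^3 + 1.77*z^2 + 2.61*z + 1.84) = -1.6*z^4 - 2.12*z^3 + 1.05*z^2 + 1.08*z + 4.23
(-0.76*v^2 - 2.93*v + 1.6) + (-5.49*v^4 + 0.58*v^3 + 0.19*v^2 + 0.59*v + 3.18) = -5.49*v^4 + 0.58*v^3 - 0.57*v^2 - 2.34*v + 4.78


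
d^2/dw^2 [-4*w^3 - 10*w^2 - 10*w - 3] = -24*w - 20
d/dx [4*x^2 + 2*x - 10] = 8*x + 2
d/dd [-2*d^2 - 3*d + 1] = -4*d - 3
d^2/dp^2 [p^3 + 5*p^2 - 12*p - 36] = 6*p + 10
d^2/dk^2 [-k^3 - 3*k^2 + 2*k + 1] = -6*k - 6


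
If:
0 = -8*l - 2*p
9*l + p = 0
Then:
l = 0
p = 0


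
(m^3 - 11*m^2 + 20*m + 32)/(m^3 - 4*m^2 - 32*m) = (m^2 - 3*m - 4)/(m*(m + 4))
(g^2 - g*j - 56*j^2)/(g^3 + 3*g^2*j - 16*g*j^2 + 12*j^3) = (g^2 - g*j - 56*j^2)/(g^3 + 3*g^2*j - 16*g*j^2 + 12*j^3)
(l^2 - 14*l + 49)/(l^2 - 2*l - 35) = (l - 7)/(l + 5)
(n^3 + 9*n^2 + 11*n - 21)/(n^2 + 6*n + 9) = (n^2 + 6*n - 7)/(n + 3)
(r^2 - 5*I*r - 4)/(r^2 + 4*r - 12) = (r^2 - 5*I*r - 4)/(r^2 + 4*r - 12)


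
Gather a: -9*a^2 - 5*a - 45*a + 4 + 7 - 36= -9*a^2 - 50*a - 25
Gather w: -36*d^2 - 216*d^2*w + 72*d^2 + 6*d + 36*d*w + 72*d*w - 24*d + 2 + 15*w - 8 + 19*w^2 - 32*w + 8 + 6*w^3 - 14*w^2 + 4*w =36*d^2 - 18*d + 6*w^3 + 5*w^2 + w*(-216*d^2 + 108*d - 13) + 2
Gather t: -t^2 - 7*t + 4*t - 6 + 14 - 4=-t^2 - 3*t + 4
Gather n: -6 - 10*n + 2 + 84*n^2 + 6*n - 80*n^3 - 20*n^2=-80*n^3 + 64*n^2 - 4*n - 4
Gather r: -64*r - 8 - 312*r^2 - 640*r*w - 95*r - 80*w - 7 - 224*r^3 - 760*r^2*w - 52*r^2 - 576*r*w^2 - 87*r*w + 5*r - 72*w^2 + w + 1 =-224*r^3 + r^2*(-760*w - 364) + r*(-576*w^2 - 727*w - 154) - 72*w^2 - 79*w - 14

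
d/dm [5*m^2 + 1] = 10*m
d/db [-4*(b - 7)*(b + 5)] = 8 - 8*b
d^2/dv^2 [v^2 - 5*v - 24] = 2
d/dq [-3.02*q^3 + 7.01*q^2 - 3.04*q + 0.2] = -9.06*q^2 + 14.02*q - 3.04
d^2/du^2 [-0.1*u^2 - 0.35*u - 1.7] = -0.200000000000000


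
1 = 1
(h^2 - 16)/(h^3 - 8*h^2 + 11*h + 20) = (h + 4)/(h^2 - 4*h - 5)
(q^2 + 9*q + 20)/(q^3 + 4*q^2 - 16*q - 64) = (q + 5)/(q^2 - 16)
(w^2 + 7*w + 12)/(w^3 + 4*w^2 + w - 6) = (w + 4)/(w^2 + w - 2)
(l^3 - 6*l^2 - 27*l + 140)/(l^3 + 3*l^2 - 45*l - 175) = (l - 4)/(l + 5)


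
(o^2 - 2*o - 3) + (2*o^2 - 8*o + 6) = 3*o^2 - 10*o + 3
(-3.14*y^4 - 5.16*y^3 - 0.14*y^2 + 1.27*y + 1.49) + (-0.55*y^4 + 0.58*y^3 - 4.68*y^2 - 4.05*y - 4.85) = -3.69*y^4 - 4.58*y^3 - 4.82*y^2 - 2.78*y - 3.36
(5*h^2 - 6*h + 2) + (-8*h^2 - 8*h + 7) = -3*h^2 - 14*h + 9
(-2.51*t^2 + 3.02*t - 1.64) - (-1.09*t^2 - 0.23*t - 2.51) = -1.42*t^2 + 3.25*t + 0.87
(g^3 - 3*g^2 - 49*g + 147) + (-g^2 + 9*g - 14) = g^3 - 4*g^2 - 40*g + 133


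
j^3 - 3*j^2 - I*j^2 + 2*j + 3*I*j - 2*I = (j - 2)*(j - 1)*(j - I)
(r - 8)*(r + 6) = r^2 - 2*r - 48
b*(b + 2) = b^2 + 2*b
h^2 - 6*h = h*(h - 6)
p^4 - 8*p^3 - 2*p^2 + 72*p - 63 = (p - 7)*(p - 3)*(p - 1)*(p + 3)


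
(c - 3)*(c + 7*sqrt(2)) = c^2 - 3*c + 7*sqrt(2)*c - 21*sqrt(2)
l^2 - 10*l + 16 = (l - 8)*(l - 2)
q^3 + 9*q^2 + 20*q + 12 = (q + 1)*(q + 2)*(q + 6)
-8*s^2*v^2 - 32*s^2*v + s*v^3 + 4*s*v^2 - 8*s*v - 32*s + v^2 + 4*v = (-8*s + v)*(v + 4)*(s*v + 1)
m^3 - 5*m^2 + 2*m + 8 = (m - 4)*(m - 2)*(m + 1)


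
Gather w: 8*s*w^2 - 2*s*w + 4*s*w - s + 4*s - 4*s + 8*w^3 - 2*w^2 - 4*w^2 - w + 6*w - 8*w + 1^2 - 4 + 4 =-s + 8*w^3 + w^2*(8*s - 6) + w*(2*s - 3) + 1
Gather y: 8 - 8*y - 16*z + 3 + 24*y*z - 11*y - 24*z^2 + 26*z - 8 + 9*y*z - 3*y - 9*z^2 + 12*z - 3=y*(33*z - 22) - 33*z^2 + 22*z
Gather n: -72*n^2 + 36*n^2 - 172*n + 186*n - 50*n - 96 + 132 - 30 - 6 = -36*n^2 - 36*n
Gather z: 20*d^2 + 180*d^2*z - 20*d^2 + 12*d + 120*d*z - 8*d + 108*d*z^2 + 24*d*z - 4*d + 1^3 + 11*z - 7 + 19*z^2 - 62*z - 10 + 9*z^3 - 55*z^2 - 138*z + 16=9*z^3 + z^2*(108*d - 36) + z*(180*d^2 + 144*d - 189)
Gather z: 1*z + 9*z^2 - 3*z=9*z^2 - 2*z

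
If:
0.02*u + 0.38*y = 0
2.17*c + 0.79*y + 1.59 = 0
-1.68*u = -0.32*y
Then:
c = -0.73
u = 0.00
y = 0.00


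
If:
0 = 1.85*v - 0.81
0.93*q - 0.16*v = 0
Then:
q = 0.08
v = 0.44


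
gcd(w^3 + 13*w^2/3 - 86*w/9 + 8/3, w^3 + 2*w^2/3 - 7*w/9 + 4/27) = w - 1/3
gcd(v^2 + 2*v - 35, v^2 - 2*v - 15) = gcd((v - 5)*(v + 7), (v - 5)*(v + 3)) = v - 5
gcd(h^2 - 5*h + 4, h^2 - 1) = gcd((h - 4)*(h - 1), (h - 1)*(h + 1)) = h - 1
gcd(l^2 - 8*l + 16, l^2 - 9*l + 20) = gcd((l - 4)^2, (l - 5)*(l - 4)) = l - 4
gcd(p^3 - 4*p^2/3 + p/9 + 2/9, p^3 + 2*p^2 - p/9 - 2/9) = p + 1/3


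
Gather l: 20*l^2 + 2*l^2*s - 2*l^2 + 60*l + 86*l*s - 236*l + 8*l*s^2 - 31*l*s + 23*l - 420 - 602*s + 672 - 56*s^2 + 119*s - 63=l^2*(2*s + 18) + l*(8*s^2 + 55*s - 153) - 56*s^2 - 483*s + 189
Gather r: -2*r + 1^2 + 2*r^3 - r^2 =2*r^3 - r^2 - 2*r + 1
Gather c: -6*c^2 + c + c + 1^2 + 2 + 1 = -6*c^2 + 2*c + 4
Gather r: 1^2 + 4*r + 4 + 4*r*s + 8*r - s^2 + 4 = r*(4*s + 12) - s^2 + 9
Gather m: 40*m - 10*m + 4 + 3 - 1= 30*m + 6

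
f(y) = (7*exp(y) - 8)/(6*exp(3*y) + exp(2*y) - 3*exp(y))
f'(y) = (7*exp(y) - 8)*(-18*exp(3*y) - 2*exp(2*y) + 3*exp(y))/(6*exp(3*y) + exp(2*y) - 3*exp(y))^2 + 7*exp(y)/(6*exp(3*y) + exp(2*y) - 3*exp(y))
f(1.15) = 0.07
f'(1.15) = -0.11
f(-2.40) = 28.39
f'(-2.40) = -28.95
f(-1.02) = 8.17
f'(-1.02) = -3.49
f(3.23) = 0.00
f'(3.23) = -0.00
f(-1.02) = 8.17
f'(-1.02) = -3.49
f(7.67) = 0.00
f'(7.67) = -0.00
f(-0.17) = -1.17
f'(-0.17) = 9.70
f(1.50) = 0.04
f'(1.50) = -0.07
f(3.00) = 0.00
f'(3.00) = -0.00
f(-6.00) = 1074.38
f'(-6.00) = -1075.80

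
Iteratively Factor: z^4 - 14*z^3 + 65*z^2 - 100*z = (z - 5)*(z^3 - 9*z^2 + 20*z) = (z - 5)^2*(z^2 - 4*z) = z*(z - 5)^2*(z - 4)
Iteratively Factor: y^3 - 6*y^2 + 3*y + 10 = (y - 5)*(y^2 - y - 2) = (y - 5)*(y - 2)*(y + 1)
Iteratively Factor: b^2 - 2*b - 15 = (b + 3)*(b - 5)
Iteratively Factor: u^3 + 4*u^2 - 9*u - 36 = (u + 3)*(u^2 + u - 12) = (u + 3)*(u + 4)*(u - 3)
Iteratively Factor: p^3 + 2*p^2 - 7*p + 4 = (p - 1)*(p^2 + 3*p - 4) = (p - 1)*(p + 4)*(p - 1)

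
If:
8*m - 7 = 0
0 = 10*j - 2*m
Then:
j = 7/40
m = 7/8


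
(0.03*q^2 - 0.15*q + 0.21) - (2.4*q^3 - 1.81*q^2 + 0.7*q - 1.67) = -2.4*q^3 + 1.84*q^2 - 0.85*q + 1.88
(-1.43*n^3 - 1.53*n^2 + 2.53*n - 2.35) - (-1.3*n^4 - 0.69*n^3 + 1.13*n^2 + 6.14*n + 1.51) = 1.3*n^4 - 0.74*n^3 - 2.66*n^2 - 3.61*n - 3.86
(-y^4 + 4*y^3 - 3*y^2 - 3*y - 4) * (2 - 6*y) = 6*y^5 - 26*y^4 + 26*y^3 + 12*y^2 + 18*y - 8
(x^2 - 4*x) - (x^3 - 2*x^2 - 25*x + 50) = -x^3 + 3*x^2 + 21*x - 50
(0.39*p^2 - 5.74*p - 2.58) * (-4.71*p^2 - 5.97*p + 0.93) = -1.8369*p^4 + 24.7071*p^3 + 46.7823*p^2 + 10.0644*p - 2.3994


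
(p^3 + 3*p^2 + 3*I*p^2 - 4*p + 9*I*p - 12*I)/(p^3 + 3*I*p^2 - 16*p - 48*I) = (p - 1)/(p - 4)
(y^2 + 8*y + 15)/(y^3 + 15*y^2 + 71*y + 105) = 1/(y + 7)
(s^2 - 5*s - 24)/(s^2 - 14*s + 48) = (s + 3)/(s - 6)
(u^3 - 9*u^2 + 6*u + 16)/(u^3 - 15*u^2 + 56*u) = (u^2 - u - 2)/(u*(u - 7))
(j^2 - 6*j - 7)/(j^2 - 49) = (j + 1)/(j + 7)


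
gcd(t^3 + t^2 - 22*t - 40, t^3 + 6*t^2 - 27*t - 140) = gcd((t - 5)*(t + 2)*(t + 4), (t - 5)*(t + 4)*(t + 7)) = t^2 - t - 20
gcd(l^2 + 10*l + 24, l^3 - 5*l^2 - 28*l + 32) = l + 4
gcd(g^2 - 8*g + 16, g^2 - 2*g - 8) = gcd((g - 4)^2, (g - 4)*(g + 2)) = g - 4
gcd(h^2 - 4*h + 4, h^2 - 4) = h - 2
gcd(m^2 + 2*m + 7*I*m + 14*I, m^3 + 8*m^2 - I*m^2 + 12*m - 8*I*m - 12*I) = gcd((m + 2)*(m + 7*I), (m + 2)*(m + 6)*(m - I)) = m + 2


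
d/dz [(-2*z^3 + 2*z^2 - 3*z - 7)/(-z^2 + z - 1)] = (2*z^4 - 4*z^3 + 5*z^2 - 18*z + 10)/(z^4 - 2*z^3 + 3*z^2 - 2*z + 1)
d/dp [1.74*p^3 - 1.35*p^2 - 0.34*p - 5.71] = 5.22*p^2 - 2.7*p - 0.34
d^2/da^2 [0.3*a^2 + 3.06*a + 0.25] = 0.600000000000000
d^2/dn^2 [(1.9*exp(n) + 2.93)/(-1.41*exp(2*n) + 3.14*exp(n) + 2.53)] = (-3.77739*exp(4*n) - 31.712592*exp(3*n) - 1.75037399999999*exp(2*n) - 55.603404*exp(n) + 11.114796)*exp(n)/(2.803221*exp(6*n) - 18.727902*exp(5*n) + 26.616429*exp(4*n) + 36.248788*exp(3*n) - 47.758557*exp(2*n) - 60.296478*exp(n) - 16.194277)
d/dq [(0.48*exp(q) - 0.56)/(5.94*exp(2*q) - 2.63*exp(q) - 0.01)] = (-2.8512*exp(2*q) + 6.6528*exp(q) - 1.4776)*exp(q)/(35.2836*exp(4*q) - 31.2444*exp(3*q) + 6.7981*exp(2*q) + 0.0526*exp(q) + 0.0001)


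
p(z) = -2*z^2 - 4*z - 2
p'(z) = -4*z - 4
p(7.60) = -147.92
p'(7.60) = -34.40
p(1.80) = -15.68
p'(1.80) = -11.20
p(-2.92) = -7.37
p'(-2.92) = 7.68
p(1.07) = -8.57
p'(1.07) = -8.28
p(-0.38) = -0.77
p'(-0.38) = -2.48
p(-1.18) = -0.06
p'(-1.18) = 0.72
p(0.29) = -3.33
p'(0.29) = -5.16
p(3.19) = -35.11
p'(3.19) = -16.76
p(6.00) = -98.00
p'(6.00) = -28.00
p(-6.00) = -50.00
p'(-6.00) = 20.00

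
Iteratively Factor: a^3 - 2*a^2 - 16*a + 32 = (a - 4)*(a^2 + 2*a - 8) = (a - 4)*(a - 2)*(a + 4)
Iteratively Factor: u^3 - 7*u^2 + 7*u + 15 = (u + 1)*(u^2 - 8*u + 15) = (u - 3)*(u + 1)*(u - 5)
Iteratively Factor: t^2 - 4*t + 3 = (t - 3)*(t - 1)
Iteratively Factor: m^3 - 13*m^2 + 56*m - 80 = (m - 4)*(m^2 - 9*m + 20) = (m - 5)*(m - 4)*(m - 4)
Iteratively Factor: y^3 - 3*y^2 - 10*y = (y)*(y^2 - 3*y - 10) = y*(y - 5)*(y + 2)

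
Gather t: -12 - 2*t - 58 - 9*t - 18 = -11*t - 88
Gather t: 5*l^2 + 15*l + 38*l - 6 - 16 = 5*l^2 + 53*l - 22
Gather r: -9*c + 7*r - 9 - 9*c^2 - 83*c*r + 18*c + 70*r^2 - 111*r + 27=-9*c^2 + 9*c + 70*r^2 + r*(-83*c - 104) + 18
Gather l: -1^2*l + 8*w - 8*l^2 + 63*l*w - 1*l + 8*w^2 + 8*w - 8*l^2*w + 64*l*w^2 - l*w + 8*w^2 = l^2*(-8*w - 8) + l*(64*w^2 + 62*w - 2) + 16*w^2 + 16*w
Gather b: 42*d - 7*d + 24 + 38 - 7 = 35*d + 55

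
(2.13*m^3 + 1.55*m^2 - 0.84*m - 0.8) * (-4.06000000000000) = -8.6478*m^3 - 6.293*m^2 + 3.4104*m + 3.248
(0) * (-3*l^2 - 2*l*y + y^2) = 0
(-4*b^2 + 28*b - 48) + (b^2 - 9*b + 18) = -3*b^2 + 19*b - 30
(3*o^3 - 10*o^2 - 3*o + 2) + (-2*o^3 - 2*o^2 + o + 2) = o^3 - 12*o^2 - 2*o + 4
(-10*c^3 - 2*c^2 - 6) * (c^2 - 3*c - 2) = -10*c^5 + 28*c^4 + 26*c^3 - 2*c^2 + 18*c + 12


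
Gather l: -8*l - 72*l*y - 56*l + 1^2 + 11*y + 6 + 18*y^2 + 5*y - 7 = l*(-72*y - 64) + 18*y^2 + 16*y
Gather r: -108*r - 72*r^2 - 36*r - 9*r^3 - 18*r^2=-9*r^3 - 90*r^2 - 144*r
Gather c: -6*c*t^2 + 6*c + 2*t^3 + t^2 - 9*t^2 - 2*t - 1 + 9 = c*(6 - 6*t^2) + 2*t^3 - 8*t^2 - 2*t + 8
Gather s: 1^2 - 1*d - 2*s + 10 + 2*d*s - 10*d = -11*d + s*(2*d - 2) + 11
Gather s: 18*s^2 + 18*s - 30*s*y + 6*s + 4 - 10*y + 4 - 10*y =18*s^2 + s*(24 - 30*y) - 20*y + 8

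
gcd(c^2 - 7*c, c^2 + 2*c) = c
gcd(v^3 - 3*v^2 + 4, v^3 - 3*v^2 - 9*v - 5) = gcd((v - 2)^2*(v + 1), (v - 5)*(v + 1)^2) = v + 1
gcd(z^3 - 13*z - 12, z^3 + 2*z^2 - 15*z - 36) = z^2 - z - 12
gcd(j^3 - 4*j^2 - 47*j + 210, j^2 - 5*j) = j - 5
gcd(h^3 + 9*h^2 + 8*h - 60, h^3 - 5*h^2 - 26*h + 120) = h + 5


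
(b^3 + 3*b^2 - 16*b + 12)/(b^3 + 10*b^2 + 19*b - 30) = (b - 2)/(b + 5)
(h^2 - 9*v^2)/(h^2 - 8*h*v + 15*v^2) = (-h - 3*v)/(-h + 5*v)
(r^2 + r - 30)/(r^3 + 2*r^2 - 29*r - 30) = 1/(r + 1)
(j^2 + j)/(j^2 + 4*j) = (j + 1)/(j + 4)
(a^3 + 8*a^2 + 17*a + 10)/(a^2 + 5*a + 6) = (a^2 + 6*a + 5)/(a + 3)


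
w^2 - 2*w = w*(w - 2)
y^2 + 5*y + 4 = (y + 1)*(y + 4)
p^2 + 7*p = p*(p + 7)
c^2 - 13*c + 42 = (c - 7)*(c - 6)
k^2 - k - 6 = (k - 3)*(k + 2)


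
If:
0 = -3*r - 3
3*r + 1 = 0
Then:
No Solution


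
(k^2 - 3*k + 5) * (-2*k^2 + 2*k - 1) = -2*k^4 + 8*k^3 - 17*k^2 + 13*k - 5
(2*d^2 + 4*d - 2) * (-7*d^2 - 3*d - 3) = -14*d^4 - 34*d^3 - 4*d^2 - 6*d + 6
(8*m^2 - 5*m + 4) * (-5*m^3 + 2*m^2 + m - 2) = -40*m^5 + 41*m^4 - 22*m^3 - 13*m^2 + 14*m - 8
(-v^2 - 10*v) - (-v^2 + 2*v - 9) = 9 - 12*v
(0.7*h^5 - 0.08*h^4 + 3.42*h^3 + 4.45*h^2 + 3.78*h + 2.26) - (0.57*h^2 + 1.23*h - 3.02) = 0.7*h^5 - 0.08*h^4 + 3.42*h^3 + 3.88*h^2 + 2.55*h + 5.28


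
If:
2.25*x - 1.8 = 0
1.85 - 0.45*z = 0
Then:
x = 0.80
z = 4.11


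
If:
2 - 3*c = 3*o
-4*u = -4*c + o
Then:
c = 4*u/5 + 2/15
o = 8/15 - 4*u/5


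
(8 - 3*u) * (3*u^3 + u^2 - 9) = -9*u^4 + 21*u^3 + 8*u^2 + 27*u - 72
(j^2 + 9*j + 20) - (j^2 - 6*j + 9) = 15*j + 11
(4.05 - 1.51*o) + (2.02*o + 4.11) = 0.51*o + 8.16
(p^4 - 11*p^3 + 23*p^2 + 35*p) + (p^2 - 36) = p^4 - 11*p^3 + 24*p^2 + 35*p - 36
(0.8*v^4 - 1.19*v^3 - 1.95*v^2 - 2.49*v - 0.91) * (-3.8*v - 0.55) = -3.04*v^5 + 4.082*v^4 + 8.0645*v^3 + 10.5345*v^2 + 4.8275*v + 0.5005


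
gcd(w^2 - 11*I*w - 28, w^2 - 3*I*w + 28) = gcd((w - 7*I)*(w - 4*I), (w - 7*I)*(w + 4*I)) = w - 7*I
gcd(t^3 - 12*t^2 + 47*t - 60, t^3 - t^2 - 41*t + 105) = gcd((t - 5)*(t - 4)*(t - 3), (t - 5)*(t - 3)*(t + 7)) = t^2 - 8*t + 15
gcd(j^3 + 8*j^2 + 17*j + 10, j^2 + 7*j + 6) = j + 1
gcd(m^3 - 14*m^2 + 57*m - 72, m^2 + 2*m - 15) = m - 3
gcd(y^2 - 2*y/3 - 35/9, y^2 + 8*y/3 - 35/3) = y - 7/3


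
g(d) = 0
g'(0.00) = 0.00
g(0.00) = 0.00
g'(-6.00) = 0.00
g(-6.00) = 0.00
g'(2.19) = 0.00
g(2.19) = 0.00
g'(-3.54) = 0.00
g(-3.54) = 0.00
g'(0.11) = 0.00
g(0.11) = 0.00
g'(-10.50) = 0.00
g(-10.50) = 0.00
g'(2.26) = 0.00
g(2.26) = 0.00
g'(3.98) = 0.00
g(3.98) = 0.00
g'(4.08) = 0.00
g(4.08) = 0.00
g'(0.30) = 0.00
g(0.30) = 0.00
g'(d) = 0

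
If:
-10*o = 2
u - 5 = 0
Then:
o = -1/5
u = 5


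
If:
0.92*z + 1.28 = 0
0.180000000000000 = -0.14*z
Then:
No Solution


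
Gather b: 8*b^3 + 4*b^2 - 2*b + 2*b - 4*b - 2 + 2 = 8*b^3 + 4*b^2 - 4*b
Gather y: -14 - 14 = -28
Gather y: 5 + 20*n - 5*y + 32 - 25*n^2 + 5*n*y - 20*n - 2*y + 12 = -25*n^2 + y*(5*n - 7) + 49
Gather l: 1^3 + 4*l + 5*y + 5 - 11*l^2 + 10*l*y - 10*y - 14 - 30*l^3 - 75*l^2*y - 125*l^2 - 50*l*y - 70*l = -30*l^3 + l^2*(-75*y - 136) + l*(-40*y - 66) - 5*y - 8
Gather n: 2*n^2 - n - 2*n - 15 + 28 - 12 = 2*n^2 - 3*n + 1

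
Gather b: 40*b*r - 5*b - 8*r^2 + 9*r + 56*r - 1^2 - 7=b*(40*r - 5) - 8*r^2 + 65*r - 8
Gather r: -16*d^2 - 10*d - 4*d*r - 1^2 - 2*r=-16*d^2 - 10*d + r*(-4*d - 2) - 1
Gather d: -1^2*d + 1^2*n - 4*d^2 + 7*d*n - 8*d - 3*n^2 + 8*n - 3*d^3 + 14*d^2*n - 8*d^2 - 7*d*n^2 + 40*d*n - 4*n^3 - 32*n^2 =-3*d^3 + d^2*(14*n - 12) + d*(-7*n^2 + 47*n - 9) - 4*n^3 - 35*n^2 + 9*n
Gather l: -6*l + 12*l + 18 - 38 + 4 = 6*l - 16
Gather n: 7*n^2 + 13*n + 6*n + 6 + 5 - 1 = 7*n^2 + 19*n + 10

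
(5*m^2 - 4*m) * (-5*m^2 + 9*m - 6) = -25*m^4 + 65*m^3 - 66*m^2 + 24*m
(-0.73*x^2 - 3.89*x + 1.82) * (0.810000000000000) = -0.5913*x^2 - 3.1509*x + 1.4742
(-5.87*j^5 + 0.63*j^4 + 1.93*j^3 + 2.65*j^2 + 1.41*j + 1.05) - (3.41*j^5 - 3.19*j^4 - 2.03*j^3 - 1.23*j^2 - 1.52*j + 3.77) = -9.28*j^5 + 3.82*j^4 + 3.96*j^3 + 3.88*j^2 + 2.93*j - 2.72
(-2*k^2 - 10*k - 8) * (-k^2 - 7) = 2*k^4 + 10*k^3 + 22*k^2 + 70*k + 56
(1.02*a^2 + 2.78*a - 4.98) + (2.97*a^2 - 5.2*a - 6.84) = 3.99*a^2 - 2.42*a - 11.82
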